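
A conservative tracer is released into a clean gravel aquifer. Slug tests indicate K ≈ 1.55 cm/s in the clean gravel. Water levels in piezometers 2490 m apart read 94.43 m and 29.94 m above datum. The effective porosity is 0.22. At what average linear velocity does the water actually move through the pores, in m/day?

158

Convert K: 1.55 cm/s × 864 = 1339 m/day.
Hydraulic gradient i = (94.43 − 29.94) / 2490 = 64.49 / 2490 = 0.02590.
Darcy flux q = K · i = 1339 × 0.02590 = 34.68 m/day.
Seepage velocity v = q / n_e = 34.68 / 0.22 = 157.7 m/day.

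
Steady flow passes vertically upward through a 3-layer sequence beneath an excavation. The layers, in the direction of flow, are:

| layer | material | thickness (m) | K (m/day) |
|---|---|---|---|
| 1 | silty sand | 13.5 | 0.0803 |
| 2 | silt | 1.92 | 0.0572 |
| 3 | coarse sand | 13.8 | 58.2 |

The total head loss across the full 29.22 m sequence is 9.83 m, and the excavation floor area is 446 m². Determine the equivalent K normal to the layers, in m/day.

0.145

Flow is perpendicular to layering, so the layers act in series and the equivalent K is the thickness-weighted harmonic mean.
Total thickness L = 13.5 + 1.92 + 13.8 = 29.22 m.
Σ(b_i/K_i) = 13.5/0.0803 + 1.92/0.0572 + 13.8/58.2 = 201.9 d.
K_eq = L / Σ(b_i/K_i) = 29.22 / 201.9 = 0.1447 m/day.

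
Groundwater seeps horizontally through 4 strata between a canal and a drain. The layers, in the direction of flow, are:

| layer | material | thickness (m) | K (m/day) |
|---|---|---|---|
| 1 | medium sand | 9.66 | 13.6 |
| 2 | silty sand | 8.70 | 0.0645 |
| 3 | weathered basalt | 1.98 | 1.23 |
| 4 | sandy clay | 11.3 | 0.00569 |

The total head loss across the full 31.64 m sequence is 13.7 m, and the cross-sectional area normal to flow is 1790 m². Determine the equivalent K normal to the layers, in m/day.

Flow is perpendicular to layering, so the layers act in series and the equivalent K is the thickness-weighted harmonic mean.
Total thickness L = 9.66 + 8.70 + 1.98 + 11.3 = 31.64 m.
Σ(b_i/K_i) = 9.66/13.6 + 8.70/0.0645 + 1.98/1.23 + 11.3/0.00569 = 2123 d.
K_eq = L / Σ(b_i/K_i) = 31.64 / 2123 = 0.01490 m/day.

0.0149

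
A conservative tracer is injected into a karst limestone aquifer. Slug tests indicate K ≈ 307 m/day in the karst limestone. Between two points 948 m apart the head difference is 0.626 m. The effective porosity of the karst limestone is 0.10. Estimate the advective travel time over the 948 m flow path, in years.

Hydraulic gradient i = Δh / L = 0.626 / 948 = 0.0006603.
Darcy flux q = K · i = 307.0 × 0.0006603 = 0.2027 m/day.
Seepage velocity v = q / n_e = 0.2027 / 0.10 = 2.027 m/day.
Travel time t = L / v = 948 / 2.027 = 467.6 days = 1.280 years.

1.28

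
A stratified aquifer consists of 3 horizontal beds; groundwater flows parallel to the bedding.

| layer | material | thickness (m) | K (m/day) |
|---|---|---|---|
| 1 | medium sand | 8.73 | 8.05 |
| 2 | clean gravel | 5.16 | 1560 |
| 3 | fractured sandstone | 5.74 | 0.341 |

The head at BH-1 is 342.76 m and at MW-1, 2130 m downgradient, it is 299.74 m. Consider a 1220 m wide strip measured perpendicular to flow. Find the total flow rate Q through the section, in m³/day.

Flow is parallel to layering, so each bed carries its own Darcy discharge and the transmissivities add.
Σ(K_i·b_i) = 8.05×8.73 + 1560×5.16 + 0.341×5.74 = 8122 m²/day.
Hydraulic gradient i = (342.76 − 299.74) / 2130 = 43.02 / 2130 = 0.02020.
Q = Σ(K_i·b_i) · W · i = 8122 × 1220 × 0.02020 = 2.001e+05 m³/day.

200000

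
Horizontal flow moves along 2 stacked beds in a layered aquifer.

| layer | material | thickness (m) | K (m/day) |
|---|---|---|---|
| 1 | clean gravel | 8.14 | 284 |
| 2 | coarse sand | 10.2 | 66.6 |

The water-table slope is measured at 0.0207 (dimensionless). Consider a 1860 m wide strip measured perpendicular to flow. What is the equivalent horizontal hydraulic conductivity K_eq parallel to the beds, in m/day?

Flow is parallel to layering, so each bed carries its own Darcy discharge and the transmissivities add.
Σ(K_i·b_i) = 284×8.14 + 66.6×10.2 = 2991 m²/day.
Total thickness b = 18.34 m, so K_eq = Σ(K_i·b_i)/b = 163.1 m/day.

163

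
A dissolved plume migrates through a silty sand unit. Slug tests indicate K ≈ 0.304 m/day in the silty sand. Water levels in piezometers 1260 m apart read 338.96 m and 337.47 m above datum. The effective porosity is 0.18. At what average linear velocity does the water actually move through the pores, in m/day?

0.00200

Hydraulic gradient i = (338.96 − 337.47) / 1260 = 1.49 / 1260 = 0.001183.
Darcy flux q = K · i = 0.3040 × 0.001183 = 0.0003595 m/day.
Seepage velocity v = q / n_e = 0.0003595 / 0.18 = 0.001997 m/day.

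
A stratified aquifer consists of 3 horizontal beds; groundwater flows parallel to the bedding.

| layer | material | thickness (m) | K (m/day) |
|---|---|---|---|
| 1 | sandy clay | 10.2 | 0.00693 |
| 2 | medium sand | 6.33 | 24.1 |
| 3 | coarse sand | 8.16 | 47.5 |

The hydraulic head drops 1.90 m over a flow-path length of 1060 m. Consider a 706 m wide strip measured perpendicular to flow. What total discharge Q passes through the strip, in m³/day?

Flow is parallel to layering, so each bed carries its own Darcy discharge and the transmissivities add.
Σ(K_i·b_i) = 0.00693×10.2 + 24.1×6.33 + 47.5×8.16 = 540.2 m²/day.
Hydraulic gradient i = Δh / L = 1.90 / 1060 = 0.001792.
Q = Σ(K_i·b_i) · W · i = 540.2 × 706 × 0.001792 = 683.6 m³/day.

684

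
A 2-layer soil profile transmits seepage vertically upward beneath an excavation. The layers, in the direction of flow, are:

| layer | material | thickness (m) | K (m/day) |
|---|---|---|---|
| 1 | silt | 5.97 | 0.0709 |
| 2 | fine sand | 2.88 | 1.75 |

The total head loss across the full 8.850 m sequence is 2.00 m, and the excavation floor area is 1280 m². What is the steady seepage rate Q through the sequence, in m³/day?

29.8

Flow is perpendicular to layering, so the layers act in series and the equivalent K is the thickness-weighted harmonic mean.
Total thickness L = 5.97 + 2.88 = 8.850 m.
Σ(b_i/K_i) = 5.97/0.0709 + 2.88/1.75 = 85.85 d.
K_eq = L / Σ(b_i/K_i) = 8.850 / 85.85 = 0.1031 m/day.
Q = K_eq · A · (Δh/L) = 0.1031 × 1280 × (2.00/8.850) = 29.82 m³/day.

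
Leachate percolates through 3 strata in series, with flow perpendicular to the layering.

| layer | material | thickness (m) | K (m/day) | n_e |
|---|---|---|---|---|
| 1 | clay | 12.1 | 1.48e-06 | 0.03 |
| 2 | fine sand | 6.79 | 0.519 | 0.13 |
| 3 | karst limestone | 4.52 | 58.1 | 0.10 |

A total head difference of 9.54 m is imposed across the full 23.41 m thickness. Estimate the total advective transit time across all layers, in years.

3980

With flow normal to the layers, continuity requires the same specific discharge q through every layer.
Σ(b_i/K_i) = 12.1/1.48e-06 + 6.79/0.519 + 4.52/58.1 = 8.176e+06 d.
q = Δh / Σ(b_i/K_i) = 9.54 / 8.176e+06 = 1.167e-06 m/day.
In each layer the seepage velocity is v_i = q/n_i, so the layer transit time is t_i = b_i·n_i / q:
  layer 1 (clay): t_1 = 12.1 × 0.03 / 1.167e-06 = 3.111e+05 d
  layer 2 (fine sand): t_2 = 6.79 × 0.13 / 1.167e-06 = 7.565e+05 d
  layer 3 (karst limestone): t_3 = 4.52 × 0.10 / 1.167e-06 = 3.874e+05 d
Total t = Σ t_i = 1.455e+06 days = 3983 years.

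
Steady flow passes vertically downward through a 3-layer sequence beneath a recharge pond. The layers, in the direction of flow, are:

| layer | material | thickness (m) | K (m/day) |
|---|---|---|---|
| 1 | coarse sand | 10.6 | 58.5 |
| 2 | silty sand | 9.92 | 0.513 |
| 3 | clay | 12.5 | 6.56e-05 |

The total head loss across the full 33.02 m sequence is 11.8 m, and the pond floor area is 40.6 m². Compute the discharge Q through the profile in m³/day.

0.00251

Flow is perpendicular to layering, so the layers act in series and the equivalent K is the thickness-weighted harmonic mean.
Total thickness L = 10.6 + 9.92 + 12.5 = 33.02 m.
Σ(b_i/K_i) = 10.6/58.5 + 9.92/0.513 + 12.5/6.56e-05 = 1.906e+05 d.
K_eq = L / Σ(b_i/K_i) = 33.02 / 1.906e+05 = 0.0001733 m/day.
Q = K_eq · A · (Δh/L) = 0.0001733 × 40.6 × (11.8/33.02) = 0.002514 m³/day.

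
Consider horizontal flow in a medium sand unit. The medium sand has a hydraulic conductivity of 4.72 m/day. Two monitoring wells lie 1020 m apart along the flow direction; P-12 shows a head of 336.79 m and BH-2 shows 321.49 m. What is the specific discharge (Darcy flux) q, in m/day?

0.0708

Hydraulic gradient i = (336.79 − 321.49) / 1020 = 15.3 / 1020 = 0.01500.
Specific discharge q = K · i = 4.720 × 0.01500 = 0.07080 m/day.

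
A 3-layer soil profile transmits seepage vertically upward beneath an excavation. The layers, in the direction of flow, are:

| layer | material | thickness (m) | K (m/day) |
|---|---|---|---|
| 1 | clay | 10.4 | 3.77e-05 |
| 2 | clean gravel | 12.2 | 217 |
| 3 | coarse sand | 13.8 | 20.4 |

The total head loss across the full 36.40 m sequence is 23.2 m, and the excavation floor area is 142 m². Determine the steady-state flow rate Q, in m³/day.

Flow is perpendicular to layering, so the layers act in series and the equivalent K is the thickness-weighted harmonic mean.
Total thickness L = 10.4 + 12.2 + 13.8 = 36.40 m.
Σ(b_i/K_i) = 10.4/3.77e-05 + 12.2/217 + 13.8/20.4 = 2.759e+05 d.
K_eq = L / Σ(b_i/K_i) = 36.40 / 2.759e+05 = 0.0001319 m/day.
Q = K_eq · A · (Δh/L) = 0.0001319 × 142 × (23.2/36.40) = 0.01194 m³/day.

0.0119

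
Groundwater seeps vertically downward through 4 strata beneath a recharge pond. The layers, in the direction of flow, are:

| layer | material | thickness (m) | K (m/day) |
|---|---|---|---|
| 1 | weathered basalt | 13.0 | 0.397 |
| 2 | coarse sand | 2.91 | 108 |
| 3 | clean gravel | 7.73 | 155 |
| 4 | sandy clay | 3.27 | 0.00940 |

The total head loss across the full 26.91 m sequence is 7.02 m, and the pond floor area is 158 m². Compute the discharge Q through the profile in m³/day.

Flow is perpendicular to layering, so the layers act in series and the equivalent K is the thickness-weighted harmonic mean.
Total thickness L = 13.0 + 2.91 + 7.73 + 3.27 = 26.91 m.
Σ(b_i/K_i) = 13.0/0.397 + 2.91/108 + 7.73/155 + 3.27/0.00940 = 380.7 d.
K_eq = L / Σ(b_i/K_i) = 26.91 / 380.7 = 0.07069 m/day.
Q = K_eq · A · (Δh/L) = 0.07069 × 158 × (7.02/26.91) = 2.914 m³/day.

2.91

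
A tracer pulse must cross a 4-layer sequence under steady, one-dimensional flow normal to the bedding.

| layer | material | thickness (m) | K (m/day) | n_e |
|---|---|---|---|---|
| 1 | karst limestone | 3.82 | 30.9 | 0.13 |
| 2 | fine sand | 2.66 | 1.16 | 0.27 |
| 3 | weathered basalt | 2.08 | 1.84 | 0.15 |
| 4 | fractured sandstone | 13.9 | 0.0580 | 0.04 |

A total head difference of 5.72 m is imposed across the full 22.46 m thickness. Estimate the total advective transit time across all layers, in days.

With flow normal to the layers, continuity requires the same specific discharge q through every layer.
Σ(b_i/K_i) = 3.82/30.9 + 2.66/1.16 + 2.08/1.84 + 13.9/0.0580 = 243.2 d.
q = Δh / Σ(b_i/K_i) = 5.72 / 243.2 = 0.02352 m/day.
In each layer the seepage velocity is v_i = q/n_i, so the layer transit time is t_i = b_i·n_i / q:
  layer 1 (karst limestone): t_1 = 3.82 × 0.13 / 0.02352 = 21.11 d
  layer 2 (fine sand): t_2 = 2.66 × 0.27 / 0.02352 = 30.54 d
  layer 3 (weathered basalt): t_3 = 2.08 × 0.15 / 0.02352 = 13.27 d
  layer 4 (fractured sandstone): t_4 = 13.9 × 0.04 / 0.02352 = 23.64 d
Total t = Σ t_i = 88.56 days.

88.6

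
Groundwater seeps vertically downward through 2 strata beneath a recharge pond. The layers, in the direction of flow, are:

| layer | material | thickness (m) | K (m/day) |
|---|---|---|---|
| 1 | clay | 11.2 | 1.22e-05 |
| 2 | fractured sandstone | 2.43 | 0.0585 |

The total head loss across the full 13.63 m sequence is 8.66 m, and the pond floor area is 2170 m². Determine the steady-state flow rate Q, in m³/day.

0.0205

Flow is perpendicular to layering, so the layers act in series and the equivalent K is the thickness-weighted harmonic mean.
Total thickness L = 11.2 + 2.43 = 13.63 m.
Σ(b_i/K_i) = 11.2/1.22e-05 + 2.43/0.0585 = 9.181e+05 d.
K_eq = L / Σ(b_i/K_i) = 13.63 / 9.181e+05 = 1.485e-05 m/day.
Q = K_eq · A · (Δh/L) = 1.485e-05 × 2170 × (8.66/13.63) = 0.02047 m³/day.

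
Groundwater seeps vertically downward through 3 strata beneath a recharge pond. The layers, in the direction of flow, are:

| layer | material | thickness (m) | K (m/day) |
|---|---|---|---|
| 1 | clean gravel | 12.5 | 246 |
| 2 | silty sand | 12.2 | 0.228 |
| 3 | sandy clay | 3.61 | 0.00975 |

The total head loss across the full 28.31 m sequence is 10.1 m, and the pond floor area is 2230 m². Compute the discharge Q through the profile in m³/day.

Flow is perpendicular to layering, so the layers act in series and the equivalent K is the thickness-weighted harmonic mean.
Total thickness L = 12.5 + 12.2 + 3.61 = 28.31 m.
Σ(b_i/K_i) = 12.5/246 + 12.2/0.228 + 3.61/0.00975 = 423.8 d.
K_eq = L / Σ(b_i/K_i) = 28.31 / 423.8 = 0.06680 m/day.
Q = K_eq · A · (Δh/L) = 0.06680 × 2230 × (10.1/28.31) = 53.14 m³/day.

53.1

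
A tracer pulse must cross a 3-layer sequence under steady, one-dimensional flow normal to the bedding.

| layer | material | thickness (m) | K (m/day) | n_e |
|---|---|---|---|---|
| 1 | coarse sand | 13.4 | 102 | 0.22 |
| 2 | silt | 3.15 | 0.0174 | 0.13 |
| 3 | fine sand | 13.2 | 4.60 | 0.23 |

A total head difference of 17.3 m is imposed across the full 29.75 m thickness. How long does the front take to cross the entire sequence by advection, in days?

With flow normal to the layers, continuity requires the same specific discharge q through every layer.
Σ(b_i/K_i) = 13.4/102 + 3.15/0.0174 + 13.2/4.60 = 184.0 d.
q = Δh / Σ(b_i/K_i) = 17.3 / 184.0 = 0.09400 m/day.
In each layer the seepage velocity is v_i = q/n_i, so the layer transit time is t_i = b_i·n_i / q:
  layer 1 (coarse sand): t_1 = 13.4 × 0.22 / 0.09400 = 31.36 d
  layer 2 (silt): t_2 = 3.15 × 0.13 / 0.09400 = 4.356 d
  layer 3 (fine sand): t_3 = 13.2 × 0.23 / 0.09400 = 32.30 d
Total t = Σ t_i = 68.01 days.

68.0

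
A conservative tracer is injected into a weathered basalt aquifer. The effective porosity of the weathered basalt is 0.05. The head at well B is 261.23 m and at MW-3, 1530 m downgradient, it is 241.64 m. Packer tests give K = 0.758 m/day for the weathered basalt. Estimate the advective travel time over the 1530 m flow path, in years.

Hydraulic gradient i = (261.23 − 241.64) / 1530 = 19.59 / 1530 = 0.01280.
Darcy flux q = K · i = 0.7580 × 0.01280 = 0.009705 m/day.
Seepage velocity v = q / n_e = 0.009705 / 0.05 = 0.1941 m/day.
Travel time t = L / v = 1530 / 0.1941 = 7882 days = 21.58 years.

21.6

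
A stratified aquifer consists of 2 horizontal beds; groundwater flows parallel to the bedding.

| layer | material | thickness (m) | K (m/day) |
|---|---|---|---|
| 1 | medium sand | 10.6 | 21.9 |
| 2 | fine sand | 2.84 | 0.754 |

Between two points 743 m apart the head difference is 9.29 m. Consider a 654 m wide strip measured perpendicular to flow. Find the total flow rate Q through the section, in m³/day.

Flow is parallel to layering, so each bed carries its own Darcy discharge and the transmissivities add.
Σ(K_i·b_i) = 21.9×10.6 + 0.754×2.84 = 234.3 m²/day.
Hydraulic gradient i = Δh / L = 9.29 / 743 = 0.01250.
Q = Σ(K_i·b_i) · W · i = 234.3 × 654 × 0.01250 = 1916 m³/day.

1920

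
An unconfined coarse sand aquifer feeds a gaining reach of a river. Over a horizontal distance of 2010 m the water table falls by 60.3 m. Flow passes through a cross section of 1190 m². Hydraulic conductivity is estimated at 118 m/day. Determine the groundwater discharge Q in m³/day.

4210

Hydraulic gradient i = Δh / L = 60.3 / 2010 = 0.03000.
Darcy's law: Q = K · A · i = 118.0 × 1190 × 0.03000 = 4213 m³/day.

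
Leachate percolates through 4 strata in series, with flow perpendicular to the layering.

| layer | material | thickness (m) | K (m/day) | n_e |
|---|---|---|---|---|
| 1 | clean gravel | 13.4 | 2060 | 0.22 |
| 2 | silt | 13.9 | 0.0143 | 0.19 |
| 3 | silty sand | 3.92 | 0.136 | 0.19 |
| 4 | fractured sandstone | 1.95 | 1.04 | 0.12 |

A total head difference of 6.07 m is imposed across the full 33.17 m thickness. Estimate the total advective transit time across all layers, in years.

With flow normal to the layers, continuity requires the same specific discharge q through every layer.
Σ(b_i/K_i) = 13.4/2060 + 13.9/0.0143 + 3.92/0.136 + 1.95/1.04 = 1003 d.
q = Δh / Σ(b_i/K_i) = 6.07 / 1003 = 0.006053 m/day.
In each layer the seepage velocity is v_i = q/n_i, so the layer transit time is t_i = b_i·n_i / q:
  layer 1 (clean gravel): t_1 = 13.4 × 0.22 / 0.006053 = 487.0 d
  layer 2 (silt): t_2 = 13.9 × 0.19 / 0.006053 = 436.3 d
  layer 3 (silty sand): t_3 = 3.92 × 0.19 / 0.006053 = 123.0 d
  layer 4 (fractured sandstone): t_4 = 1.95 × 0.12 / 0.006053 = 38.66 d
Total t = Σ t_i = 1085 days = 2.970 years.

2.97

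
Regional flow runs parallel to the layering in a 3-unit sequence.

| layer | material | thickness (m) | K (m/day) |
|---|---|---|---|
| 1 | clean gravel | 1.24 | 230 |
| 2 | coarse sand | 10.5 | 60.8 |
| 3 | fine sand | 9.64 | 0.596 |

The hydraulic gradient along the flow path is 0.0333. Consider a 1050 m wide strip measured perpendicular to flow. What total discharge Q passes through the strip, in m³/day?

Flow is parallel to layering, so each bed carries its own Darcy discharge and the transmissivities add.
Σ(K_i·b_i) = 230×1.24 + 60.8×10.5 + 0.596×9.64 = 929.3 m²/day.
Hydraulic gradient i = 0.0333.
Q = Σ(K_i·b_i) · W · i = 929.3 × 1050 × 0.03330 = 32495 m³/day.

32500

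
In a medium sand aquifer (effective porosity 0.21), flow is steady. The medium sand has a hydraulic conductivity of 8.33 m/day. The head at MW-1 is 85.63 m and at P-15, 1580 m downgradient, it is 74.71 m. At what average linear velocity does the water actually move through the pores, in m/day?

0.274

Hydraulic gradient i = (85.63 − 74.71) / 1580 = 10.92 / 1580 = 0.006911.
Darcy flux q = K · i = 8.330 × 0.006911 = 0.05757 m/day.
Seepage velocity v = q / n_e = 0.05757 / 0.21 = 0.2742 m/day.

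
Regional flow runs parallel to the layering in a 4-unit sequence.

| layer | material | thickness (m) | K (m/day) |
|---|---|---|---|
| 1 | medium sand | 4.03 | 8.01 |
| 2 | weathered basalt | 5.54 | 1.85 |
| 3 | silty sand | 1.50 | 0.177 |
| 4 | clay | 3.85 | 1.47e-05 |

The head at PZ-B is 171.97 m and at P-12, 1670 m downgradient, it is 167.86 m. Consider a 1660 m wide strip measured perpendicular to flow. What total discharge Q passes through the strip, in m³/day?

175

Flow is parallel to layering, so each bed carries its own Darcy discharge and the transmissivities add.
Σ(K_i·b_i) = 8.01×4.03 + 1.85×5.54 + 0.177×1.50 + 1.47e-05×3.85 = 42.79 m²/day.
Hydraulic gradient i = (171.97 − 167.86) / 1670 = 4.11 / 1670 = 0.002461.
Q = Σ(K_i·b_i) · W · i = 42.79 × 1660 × 0.002461 = 174.8 m³/day.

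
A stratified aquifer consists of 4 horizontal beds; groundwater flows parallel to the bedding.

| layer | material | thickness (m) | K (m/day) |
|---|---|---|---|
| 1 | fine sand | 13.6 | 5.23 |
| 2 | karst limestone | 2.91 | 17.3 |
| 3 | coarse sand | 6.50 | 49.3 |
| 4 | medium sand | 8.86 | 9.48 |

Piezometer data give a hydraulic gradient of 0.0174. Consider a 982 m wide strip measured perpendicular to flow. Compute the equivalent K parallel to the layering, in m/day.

Flow is parallel to layering, so each bed carries its own Darcy discharge and the transmissivities add.
Σ(K_i·b_i) = 5.23×13.6 + 17.3×2.91 + 49.3×6.50 + 9.48×8.86 = 525.9 m²/day.
Total thickness b = 31.87 m, so K_eq = Σ(K_i·b_i)/b = 16.50 m/day.

16.5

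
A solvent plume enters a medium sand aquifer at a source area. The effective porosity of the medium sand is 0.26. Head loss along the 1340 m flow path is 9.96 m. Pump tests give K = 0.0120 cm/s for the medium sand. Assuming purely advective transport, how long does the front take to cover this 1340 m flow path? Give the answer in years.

12.4

Convert K: 0.0120 cm/s × 864 = 10.37 m/day.
Hydraulic gradient i = Δh / L = 9.96 / 1340 = 0.007433.
Darcy flux q = K · i = 10.37 × 0.007433 = 0.07706 m/day.
Seepage velocity v = q / n_e = 0.07706 / 0.26 = 0.2964 m/day.
Travel time t = L / v = 1340 / 0.2964 = 4521 days = 12.38 years.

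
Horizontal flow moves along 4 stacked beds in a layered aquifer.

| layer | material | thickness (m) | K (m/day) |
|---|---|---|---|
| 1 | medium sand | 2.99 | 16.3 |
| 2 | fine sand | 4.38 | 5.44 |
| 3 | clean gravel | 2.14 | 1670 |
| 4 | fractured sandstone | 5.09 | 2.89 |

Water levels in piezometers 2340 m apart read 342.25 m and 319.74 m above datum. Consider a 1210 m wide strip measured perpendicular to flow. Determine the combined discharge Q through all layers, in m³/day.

Flow is parallel to layering, so each bed carries its own Darcy discharge and the transmissivities add.
Σ(K_i·b_i) = 16.3×2.99 + 5.44×4.38 + 1670×2.14 + 2.89×5.09 = 3661 m²/day.
Hydraulic gradient i = (342.25 − 319.74) / 2340 = 22.51 / 2340 = 0.009620.
Q = Σ(K_i·b_i) · W · i = 3661 × 1210 × 0.009620 = 42614 m³/day.

42600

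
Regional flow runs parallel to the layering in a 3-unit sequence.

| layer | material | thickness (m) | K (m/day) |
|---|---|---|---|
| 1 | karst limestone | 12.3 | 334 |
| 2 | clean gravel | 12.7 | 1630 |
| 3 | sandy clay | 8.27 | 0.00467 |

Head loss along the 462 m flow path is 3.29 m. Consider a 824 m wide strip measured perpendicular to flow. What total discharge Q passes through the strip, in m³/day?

Flow is parallel to layering, so each bed carries its own Darcy discharge and the transmissivities add.
Σ(K_i·b_i) = 334×12.3 + 1630×12.7 + 0.00467×8.27 = 24809 m²/day.
Hydraulic gradient i = Δh / L = 3.29 / 462 = 0.007121.
Q = Σ(K_i·b_i) · W · i = 24809 × 824 × 0.007121 = 1.456e+05 m³/day.

146000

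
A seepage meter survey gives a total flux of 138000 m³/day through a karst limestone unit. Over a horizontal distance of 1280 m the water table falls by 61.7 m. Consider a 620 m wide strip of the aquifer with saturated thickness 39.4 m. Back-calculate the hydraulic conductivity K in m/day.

117

Cross-sectional area A = 620 × 39.4 = 24428 m².
Hydraulic gradient i = Δh / L = 61.7 / 1280 = 0.04820.
From Q = K·A·i, K = Q / (A·i) = 138000 / (24428 × 0.04820) = 117.2 m/day.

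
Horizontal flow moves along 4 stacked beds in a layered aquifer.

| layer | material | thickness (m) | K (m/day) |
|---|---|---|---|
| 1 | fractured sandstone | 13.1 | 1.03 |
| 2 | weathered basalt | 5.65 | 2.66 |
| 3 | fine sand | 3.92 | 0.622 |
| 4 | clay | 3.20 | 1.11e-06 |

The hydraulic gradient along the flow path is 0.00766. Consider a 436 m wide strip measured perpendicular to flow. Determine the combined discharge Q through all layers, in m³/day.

103

Flow is parallel to layering, so each bed carries its own Darcy discharge and the transmissivities add.
Σ(K_i·b_i) = 1.03×13.1 + 2.66×5.65 + 0.622×3.92 + 1.11e-06×3.20 = 30.96 m²/day.
Hydraulic gradient i = 0.00766.
Q = Σ(K_i·b_i) · W · i = 30.96 × 436 × 0.007660 = 103.4 m³/day.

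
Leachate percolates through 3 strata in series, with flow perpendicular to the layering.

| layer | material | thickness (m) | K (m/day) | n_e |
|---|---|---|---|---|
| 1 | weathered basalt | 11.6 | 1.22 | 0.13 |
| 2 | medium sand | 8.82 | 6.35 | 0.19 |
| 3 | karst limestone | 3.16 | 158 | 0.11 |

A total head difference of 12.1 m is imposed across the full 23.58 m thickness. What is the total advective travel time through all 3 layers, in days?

With flow normal to the layers, continuity requires the same specific discharge q through every layer.
Σ(b_i/K_i) = 11.6/1.22 + 8.82/6.35 + 3.16/158 = 10.92 d.
q = Δh / Σ(b_i/K_i) = 12.1 / 10.92 = 1.108 m/day.
In each layer the seepage velocity is v_i = q/n_i, so the layer transit time is t_i = b_i·n_i / q:
  layer 1 (weathered basalt): t_1 = 11.6 × 0.13 / 1.108 = 1.361 d
  layer 2 (medium sand): t_2 = 8.82 × 0.19 / 1.108 = 1.512 d
  layer 3 (karst limestone): t_3 = 3.16 × 0.11 / 1.108 = 0.3136 d
Total t = Σ t_i = 3.186 days.

3.19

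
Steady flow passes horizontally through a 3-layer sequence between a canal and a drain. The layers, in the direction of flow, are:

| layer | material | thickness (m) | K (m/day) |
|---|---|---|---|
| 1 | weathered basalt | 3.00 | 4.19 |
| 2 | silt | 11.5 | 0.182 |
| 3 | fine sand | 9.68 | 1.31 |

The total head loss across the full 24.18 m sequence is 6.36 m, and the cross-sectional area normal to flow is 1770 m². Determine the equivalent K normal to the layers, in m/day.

0.339

Flow is perpendicular to layering, so the layers act in series and the equivalent K is the thickness-weighted harmonic mean.
Total thickness L = 3.00 + 11.5 + 9.68 = 24.18 m.
Σ(b_i/K_i) = 3.00/4.19 + 11.5/0.182 + 9.68/1.31 = 71.29 d.
K_eq = L / Σ(b_i/K_i) = 24.18 / 71.29 = 0.3392 m/day.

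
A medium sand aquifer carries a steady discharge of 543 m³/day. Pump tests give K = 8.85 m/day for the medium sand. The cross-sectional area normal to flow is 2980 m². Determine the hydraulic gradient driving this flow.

From Q = K·A·i, i = Q / (K·A) = 543 / (8.850 × 2980) = 0.02059.

0.0206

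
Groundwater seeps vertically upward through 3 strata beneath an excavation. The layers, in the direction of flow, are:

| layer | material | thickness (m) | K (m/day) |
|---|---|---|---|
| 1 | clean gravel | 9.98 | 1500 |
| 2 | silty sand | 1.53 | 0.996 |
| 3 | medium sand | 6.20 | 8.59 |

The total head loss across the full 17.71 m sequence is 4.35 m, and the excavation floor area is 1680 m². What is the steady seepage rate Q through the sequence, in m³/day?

Flow is perpendicular to layering, so the layers act in series and the equivalent K is the thickness-weighted harmonic mean.
Total thickness L = 9.98 + 1.53 + 6.20 = 17.71 m.
Σ(b_i/K_i) = 9.98/1500 + 1.53/0.996 + 6.20/8.59 = 2.265 d.
K_eq = L / Σ(b_i/K_i) = 17.71 / 2.265 = 7.820 m/day.
Q = K_eq · A · (Δh/L) = 7.820 × 1680 × (4.35/17.71) = 3227 m³/day.

3230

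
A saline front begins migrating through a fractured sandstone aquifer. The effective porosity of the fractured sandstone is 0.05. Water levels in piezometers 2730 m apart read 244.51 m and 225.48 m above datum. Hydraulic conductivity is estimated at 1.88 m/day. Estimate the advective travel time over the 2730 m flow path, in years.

28.5

Hydraulic gradient i = (244.51 − 225.48) / 2730 = 19.03 / 2730 = 0.006971.
Darcy flux q = K · i = 1.880 × 0.006971 = 0.01310 m/day.
Seepage velocity v = q / n_e = 0.01310 / 0.05 = 0.2621 m/day.
Travel time t = L / v = 2730 / 0.2621 = 10416 days = 28.52 years.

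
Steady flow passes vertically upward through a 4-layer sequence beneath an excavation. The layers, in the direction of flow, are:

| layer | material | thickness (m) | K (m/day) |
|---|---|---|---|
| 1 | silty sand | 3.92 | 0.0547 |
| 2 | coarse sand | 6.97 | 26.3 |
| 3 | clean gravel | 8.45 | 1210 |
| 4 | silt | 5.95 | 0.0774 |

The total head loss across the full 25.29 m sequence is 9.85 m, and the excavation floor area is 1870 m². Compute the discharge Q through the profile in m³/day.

Flow is perpendicular to layering, so the layers act in series and the equivalent K is the thickness-weighted harmonic mean.
Total thickness L = 3.92 + 6.97 + 8.45 + 5.95 = 25.29 m.
Σ(b_i/K_i) = 3.92/0.0547 + 6.97/26.3 + 8.45/1210 + 5.95/0.0774 = 148.8 d.
K_eq = L / Σ(b_i/K_i) = 25.29 / 148.8 = 0.1699 m/day.
Q = K_eq · A · (Δh/L) = 0.1699 × 1870 × (9.85/25.29) = 123.8 m³/day.

124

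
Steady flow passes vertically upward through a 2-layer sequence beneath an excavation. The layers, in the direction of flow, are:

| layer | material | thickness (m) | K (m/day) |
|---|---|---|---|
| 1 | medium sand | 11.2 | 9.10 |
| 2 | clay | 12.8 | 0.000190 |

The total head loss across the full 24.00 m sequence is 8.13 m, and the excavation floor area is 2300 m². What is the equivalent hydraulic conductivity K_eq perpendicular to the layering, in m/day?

Flow is perpendicular to layering, so the layers act in series and the equivalent K is the thickness-weighted harmonic mean.
Total thickness L = 11.2 + 12.8 = 24.00 m.
Σ(b_i/K_i) = 11.2/9.10 + 12.8/0.000190 = 67370 d.
K_eq = L / Σ(b_i/K_i) = 24.00 / 67370 = 0.0003562 m/day.

0.000356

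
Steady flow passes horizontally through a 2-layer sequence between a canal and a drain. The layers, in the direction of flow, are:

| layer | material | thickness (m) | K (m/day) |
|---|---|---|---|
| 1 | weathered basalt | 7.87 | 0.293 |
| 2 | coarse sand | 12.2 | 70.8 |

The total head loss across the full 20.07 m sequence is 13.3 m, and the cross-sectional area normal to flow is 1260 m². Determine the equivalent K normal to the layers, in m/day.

Flow is perpendicular to layering, so the layers act in series and the equivalent K is the thickness-weighted harmonic mean.
Total thickness L = 7.87 + 12.2 = 20.07 m.
Σ(b_i/K_i) = 7.87/0.293 + 12.2/70.8 = 27.03 d.
K_eq = L / Σ(b_i/K_i) = 20.07 / 27.03 = 0.7424 m/day.

0.742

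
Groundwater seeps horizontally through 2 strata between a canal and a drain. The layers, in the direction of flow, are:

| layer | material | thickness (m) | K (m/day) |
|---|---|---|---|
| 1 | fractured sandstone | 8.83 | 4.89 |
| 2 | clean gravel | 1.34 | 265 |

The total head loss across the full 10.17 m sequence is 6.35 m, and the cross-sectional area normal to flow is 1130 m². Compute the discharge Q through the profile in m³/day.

Flow is perpendicular to layering, so the layers act in series and the equivalent K is the thickness-weighted harmonic mean.
Total thickness L = 8.83 + 1.34 = 10.17 m.
Σ(b_i/K_i) = 8.83/4.89 + 1.34/265 = 1.811 d.
K_eq = L / Σ(b_i/K_i) = 10.17 / 1.811 = 5.616 m/day.
Q = K_eq · A · (Δh/L) = 5.616 × 1130 × (6.35/10.17) = 3963 m³/day.

3960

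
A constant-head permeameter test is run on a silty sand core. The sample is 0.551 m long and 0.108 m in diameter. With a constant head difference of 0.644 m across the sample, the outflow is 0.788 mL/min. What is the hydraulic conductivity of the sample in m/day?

0.106

Cross-sectional area A = π·(d/2)² = π × (0.108/2)² = 0.009161 m².
Convert discharge: 0.788 mL/min = 1.313e-08 m³/s.
Darcy's law rearranged: K = Q·L / (A·Δh) = 1.313e-08 × 0.551 / (0.009161 × 0.644) = 1.227e-06 m/s = 0.1060 m/day.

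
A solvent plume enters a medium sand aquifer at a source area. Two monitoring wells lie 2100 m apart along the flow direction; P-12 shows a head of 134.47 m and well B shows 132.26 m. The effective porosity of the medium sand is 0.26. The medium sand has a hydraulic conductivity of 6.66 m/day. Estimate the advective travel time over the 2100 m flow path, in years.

Hydraulic gradient i = (134.47 − 132.26) / 2100 = 2.21 / 2100 = 0.001052.
Darcy flux q = K · i = 6.660 × 0.001052 = 0.007009 m/day.
Seepage velocity v = q / n_e = 0.007009 / 0.26 = 0.02696 m/day.
Travel time t = L / v = 2100 / 0.02696 = 77901 days = 213.3 years.

213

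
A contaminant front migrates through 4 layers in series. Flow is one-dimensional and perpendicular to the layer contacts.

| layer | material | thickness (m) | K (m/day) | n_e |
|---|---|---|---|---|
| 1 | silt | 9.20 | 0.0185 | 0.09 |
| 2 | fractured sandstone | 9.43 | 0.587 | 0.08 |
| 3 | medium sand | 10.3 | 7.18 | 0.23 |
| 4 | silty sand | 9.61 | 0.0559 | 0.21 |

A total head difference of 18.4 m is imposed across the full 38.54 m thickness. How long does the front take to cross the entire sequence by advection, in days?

With flow normal to the layers, continuity requires the same specific discharge q through every layer.
Σ(b_i/K_i) = 9.20/0.0185 + 9.43/0.587 + 10.3/7.18 + 9.61/0.0559 = 686.7 d.
q = Δh / Σ(b_i/K_i) = 18.4 / 686.7 = 0.02679 m/day.
In each layer the seepage velocity is v_i = q/n_i, so the layer transit time is t_i = b_i·n_i / q:
  layer 1 (silt): t_1 = 9.20 × 0.09 / 0.02679 = 30.90 d
  layer 2 (fractured sandstone): t_2 = 9.43 × 0.08 / 0.02679 = 28.16 d
  layer 3 (medium sand): t_3 = 10.3 × 0.23 / 0.02679 = 88.41 d
  layer 4 (silty sand): t_4 = 9.61 × 0.21 / 0.02679 = 75.32 d
Total t = Σ t_i = 222.8 days.

223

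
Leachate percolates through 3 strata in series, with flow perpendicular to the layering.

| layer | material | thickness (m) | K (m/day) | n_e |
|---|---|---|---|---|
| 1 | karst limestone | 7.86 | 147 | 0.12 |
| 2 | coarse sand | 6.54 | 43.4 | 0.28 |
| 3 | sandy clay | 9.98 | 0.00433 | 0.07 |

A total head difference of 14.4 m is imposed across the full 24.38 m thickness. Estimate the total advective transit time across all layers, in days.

556

With flow normal to the layers, continuity requires the same specific discharge q through every layer.
Σ(b_i/K_i) = 7.86/147 + 6.54/43.4 + 9.98/0.00433 = 2305 d.
q = Δh / Σ(b_i/K_i) = 14.4 / 2305 = 0.006247 m/day.
In each layer the seepage velocity is v_i = q/n_i, so the layer transit time is t_i = b_i·n_i / q:
  layer 1 (karst limestone): t_1 = 7.86 × 0.12 / 0.006247 = 151.0 d
  layer 2 (coarse sand): t_2 = 6.54 × 0.28 / 0.006247 = 293.1 d
  layer 3 (sandy clay): t_3 = 9.98 × 0.07 / 0.006247 = 111.8 d
Total t = Σ t_i = 555.9 days.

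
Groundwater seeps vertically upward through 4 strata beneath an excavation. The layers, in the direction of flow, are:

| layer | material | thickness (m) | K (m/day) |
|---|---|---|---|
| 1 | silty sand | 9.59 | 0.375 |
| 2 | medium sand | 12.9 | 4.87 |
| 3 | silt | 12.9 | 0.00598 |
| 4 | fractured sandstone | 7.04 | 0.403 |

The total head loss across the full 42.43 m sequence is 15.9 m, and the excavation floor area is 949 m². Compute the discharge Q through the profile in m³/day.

6.85

Flow is perpendicular to layering, so the layers act in series and the equivalent K is the thickness-weighted harmonic mean.
Total thickness L = 9.59 + 12.9 + 12.9 + 7.04 = 42.43 m.
Σ(b_i/K_i) = 9.59/0.375 + 12.9/4.87 + 12.9/0.00598 + 7.04/0.403 = 2203 d.
K_eq = L / Σ(b_i/K_i) = 42.43 / 2203 = 0.01926 m/day.
Q = K_eq · A · (Δh/L) = 0.01926 × 949 × (15.9/42.43) = 6.850 m³/day.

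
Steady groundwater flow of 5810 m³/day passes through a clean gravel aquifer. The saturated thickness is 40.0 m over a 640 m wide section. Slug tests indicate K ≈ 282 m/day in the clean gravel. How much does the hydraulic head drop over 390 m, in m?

Cross-sectional area A = 640 × 40.0 = 25600 m².
From Q = K·A·i, i = Q / (K·A) = 5810 / (282.0 × 25600) = 0.0008048.
Head loss Δh = i · L = 0.0008048 × 390 = 0.3139 m.

0.314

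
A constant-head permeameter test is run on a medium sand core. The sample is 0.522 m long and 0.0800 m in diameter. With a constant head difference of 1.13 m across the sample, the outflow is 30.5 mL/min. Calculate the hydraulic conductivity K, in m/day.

4.04

Cross-sectional area A = π·(d/2)² = π × (0.0800/2)² = 0.005027 m².
Convert discharge: 30.5 mL/min = 5.083e-07 m³/s.
Darcy's law rearranged: K = Q·L / (A·Δh) = 5.083e-07 × 0.522 / (0.005027 × 1.13) = 4.672e-05 m/s = 4.036 m/day.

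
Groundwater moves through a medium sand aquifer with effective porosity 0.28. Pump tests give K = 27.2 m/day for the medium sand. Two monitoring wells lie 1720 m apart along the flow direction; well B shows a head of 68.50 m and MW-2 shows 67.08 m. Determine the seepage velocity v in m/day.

Hydraulic gradient i = (68.50 − 67.08) / 1720 = 1.42 / 1720 = 0.0008256.
Darcy flux q = K · i = 27.20 × 0.0008256 = 0.02246 m/day.
Seepage velocity v = q / n_e = 0.02246 / 0.28 = 0.08020 m/day.

0.0802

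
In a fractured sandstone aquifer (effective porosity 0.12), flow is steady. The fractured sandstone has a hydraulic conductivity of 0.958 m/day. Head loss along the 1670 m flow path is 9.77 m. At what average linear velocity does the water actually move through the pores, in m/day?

Hydraulic gradient i = Δh / L = 9.77 / 1670 = 0.005850.
Darcy flux q = K · i = 0.9580 × 0.005850 = 0.005605 m/day.
Seepage velocity v = q / n_e = 0.005605 / 0.12 = 0.04670 m/day.

0.0467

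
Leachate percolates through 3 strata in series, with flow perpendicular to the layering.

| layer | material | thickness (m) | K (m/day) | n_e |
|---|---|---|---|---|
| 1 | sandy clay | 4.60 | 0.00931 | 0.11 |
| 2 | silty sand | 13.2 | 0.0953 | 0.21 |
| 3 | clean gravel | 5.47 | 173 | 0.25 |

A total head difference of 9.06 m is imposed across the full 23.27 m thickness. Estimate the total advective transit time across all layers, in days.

324

With flow normal to the layers, continuity requires the same specific discharge q through every layer.
Σ(b_i/K_i) = 4.60/0.00931 + 13.2/0.0953 + 5.47/173 = 632.6 d.
q = Δh / Σ(b_i/K_i) = 9.06 / 632.6 = 0.01432 m/day.
In each layer the seepage velocity is v_i = q/n_i, so the layer transit time is t_i = b_i·n_i / q:
  layer 1 (sandy clay): t_1 = 4.60 × 0.11 / 0.01432 = 35.33 d
  layer 2 (silty sand): t_2 = 13.2 × 0.21 / 0.01432 = 193.6 d
  layer 3 (clean gravel): t_3 = 5.47 × 0.25 / 0.01432 = 95.49 d
Total t = Σ t_i = 324.4 days.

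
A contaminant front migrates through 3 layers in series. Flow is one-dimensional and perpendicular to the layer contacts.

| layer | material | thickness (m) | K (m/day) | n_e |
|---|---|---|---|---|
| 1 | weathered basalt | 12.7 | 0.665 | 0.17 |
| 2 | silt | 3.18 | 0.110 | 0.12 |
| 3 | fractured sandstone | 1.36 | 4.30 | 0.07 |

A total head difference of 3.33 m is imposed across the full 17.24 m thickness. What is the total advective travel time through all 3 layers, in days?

With flow normal to the layers, continuity requires the same specific discharge q through every layer.
Σ(b_i/K_i) = 12.7/0.665 + 3.18/0.110 + 1.36/4.30 = 48.32 d.
q = Δh / Σ(b_i/K_i) = 3.33 / 48.32 = 0.06891 m/day.
In each layer the seepage velocity is v_i = q/n_i, so the layer transit time is t_i = b_i·n_i / q:
  layer 1 (weathered basalt): t_1 = 12.7 × 0.17 / 0.06891 = 31.33 d
  layer 2 (silt): t_2 = 3.18 × 0.12 / 0.06891 = 5.538 d
  layer 3 (fractured sandstone): t_3 = 1.36 × 0.07 / 0.06891 = 1.381 d
Total t = Σ t_i = 38.25 days.

38.2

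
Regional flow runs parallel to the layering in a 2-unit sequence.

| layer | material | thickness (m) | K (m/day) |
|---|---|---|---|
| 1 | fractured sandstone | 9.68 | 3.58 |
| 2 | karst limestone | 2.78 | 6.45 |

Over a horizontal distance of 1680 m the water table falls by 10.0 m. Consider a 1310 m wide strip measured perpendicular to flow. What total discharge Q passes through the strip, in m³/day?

Flow is parallel to layering, so each bed carries its own Darcy discharge and the transmissivities add.
Σ(K_i·b_i) = 3.58×9.68 + 6.45×2.78 = 52.59 m²/day.
Hydraulic gradient i = Δh / L = 10.0 / 1680 = 0.005952.
Q = Σ(K_i·b_i) · W · i = 52.59 × 1310 × 0.005952 = 410.0 m³/day.

410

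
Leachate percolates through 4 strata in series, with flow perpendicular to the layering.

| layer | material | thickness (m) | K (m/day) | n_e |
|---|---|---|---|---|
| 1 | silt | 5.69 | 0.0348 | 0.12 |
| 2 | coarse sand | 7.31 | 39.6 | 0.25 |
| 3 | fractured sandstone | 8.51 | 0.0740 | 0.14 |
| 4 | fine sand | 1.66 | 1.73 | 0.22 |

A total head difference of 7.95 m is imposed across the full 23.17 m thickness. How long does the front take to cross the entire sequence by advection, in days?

With flow normal to the layers, continuity requires the same specific discharge q through every layer.
Σ(b_i/K_i) = 5.69/0.0348 + 7.31/39.6 + 8.51/0.0740 + 1.66/1.73 = 279.6 d.
q = Δh / Σ(b_i/K_i) = 7.95 / 279.6 = 0.02843 m/day.
In each layer the seepage velocity is v_i = q/n_i, so the layer transit time is t_i = b_i·n_i / q:
  layer 1 (silt): t_1 = 5.69 × 0.12 / 0.02843 = 24.02 d
  layer 2 (coarse sand): t_2 = 7.31 × 0.25 / 0.02843 = 64.28 d
  layer 3 (fractured sandstone): t_3 = 8.51 × 0.14 / 0.02843 = 41.91 d
  layer 4 (fine sand): t_4 = 1.66 × 0.22 / 0.02843 = 12.85 d
Total t = Σ t_i = 143.1 days.

143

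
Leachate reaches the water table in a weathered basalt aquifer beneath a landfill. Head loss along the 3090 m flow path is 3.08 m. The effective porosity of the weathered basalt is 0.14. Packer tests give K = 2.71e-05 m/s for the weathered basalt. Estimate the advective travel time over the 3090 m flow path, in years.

Convert K: 2.71e-05 m/s × 86400 = 2.341 m/day.
Hydraulic gradient i = Δh / L = 3.08 / 3090 = 0.0009968.
Darcy flux q = K · i = 2.341 × 0.0009968 = 0.002334 m/day.
Seepage velocity v = q / n_e = 0.002334 / 0.14 = 0.01667 m/day.
Travel time t = L / v = 3090 / 0.01667 = 1.854e+05 days = 507.5 years.

507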